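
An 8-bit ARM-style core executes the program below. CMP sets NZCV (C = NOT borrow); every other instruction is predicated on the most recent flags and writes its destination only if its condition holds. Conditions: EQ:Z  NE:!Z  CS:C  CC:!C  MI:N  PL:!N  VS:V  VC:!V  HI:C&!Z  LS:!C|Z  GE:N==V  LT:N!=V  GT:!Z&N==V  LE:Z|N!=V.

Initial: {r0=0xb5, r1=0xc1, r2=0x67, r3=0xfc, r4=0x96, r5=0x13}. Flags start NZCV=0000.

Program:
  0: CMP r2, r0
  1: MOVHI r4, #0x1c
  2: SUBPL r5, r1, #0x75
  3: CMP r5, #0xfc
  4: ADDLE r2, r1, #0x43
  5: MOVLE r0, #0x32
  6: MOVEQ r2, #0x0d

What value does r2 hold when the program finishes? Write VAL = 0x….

VAL = 0x67

[0] flags=1001 → (cmp)
[1] flags=1001 HI?F → skip
[2] flags=1001 PL?F → skip
[3] flags=0000 → (cmp)
[4] flags=0000 LE?F → skip
[5] flags=0000 LE?F → skip
[6] flags=0000 EQ?F → skip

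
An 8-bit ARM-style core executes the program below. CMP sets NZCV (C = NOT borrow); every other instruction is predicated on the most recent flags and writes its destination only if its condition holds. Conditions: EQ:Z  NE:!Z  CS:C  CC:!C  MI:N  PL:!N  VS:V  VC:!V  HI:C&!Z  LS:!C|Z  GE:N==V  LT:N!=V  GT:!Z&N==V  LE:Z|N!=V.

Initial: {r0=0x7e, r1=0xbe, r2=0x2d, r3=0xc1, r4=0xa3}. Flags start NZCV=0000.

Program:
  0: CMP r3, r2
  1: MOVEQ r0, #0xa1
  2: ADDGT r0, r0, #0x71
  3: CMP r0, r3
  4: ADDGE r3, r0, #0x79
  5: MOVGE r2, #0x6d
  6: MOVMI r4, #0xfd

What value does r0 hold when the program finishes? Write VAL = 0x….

0: ✓ CMP  NZCV=1010
1: · MOVEQ
2: · ADDGT
3: ✓ CMP  NZCV=1001
4: ✓ ADDGE  r3←0xf7
5: ✓ MOVGE  r2←0x6d
6: ✓ MOVMI  r4←0xfd

VAL = 0x7e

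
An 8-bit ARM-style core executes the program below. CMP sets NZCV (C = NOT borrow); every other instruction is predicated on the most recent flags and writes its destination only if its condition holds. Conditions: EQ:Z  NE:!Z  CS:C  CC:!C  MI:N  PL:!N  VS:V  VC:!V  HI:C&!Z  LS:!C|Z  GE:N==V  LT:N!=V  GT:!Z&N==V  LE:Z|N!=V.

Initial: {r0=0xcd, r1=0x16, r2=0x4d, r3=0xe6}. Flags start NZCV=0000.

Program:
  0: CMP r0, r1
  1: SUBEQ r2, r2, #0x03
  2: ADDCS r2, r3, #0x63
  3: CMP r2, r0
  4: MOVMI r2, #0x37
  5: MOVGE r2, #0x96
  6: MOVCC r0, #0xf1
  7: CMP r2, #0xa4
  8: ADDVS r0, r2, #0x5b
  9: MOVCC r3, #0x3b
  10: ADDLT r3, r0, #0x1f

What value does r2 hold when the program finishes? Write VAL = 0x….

[0] flags=1010 → (cmp)
[1] flags=1010 EQ?F → skip
[2] flags=1010 CS?T → r2=0x49
[3] flags=0000 → (cmp)
[4] flags=0000 MI?F → skip
[5] flags=0000 GE?T → r2=0x96
[6] flags=0000 CC?T → r0=0xf1
[7] flags=1000 → (cmp)
[8] flags=1000 VS?F → skip
[9] flags=1000 CC?T → r3=0x3b
[10] flags=1000 LT?T → r3=0x10

VAL = 0x96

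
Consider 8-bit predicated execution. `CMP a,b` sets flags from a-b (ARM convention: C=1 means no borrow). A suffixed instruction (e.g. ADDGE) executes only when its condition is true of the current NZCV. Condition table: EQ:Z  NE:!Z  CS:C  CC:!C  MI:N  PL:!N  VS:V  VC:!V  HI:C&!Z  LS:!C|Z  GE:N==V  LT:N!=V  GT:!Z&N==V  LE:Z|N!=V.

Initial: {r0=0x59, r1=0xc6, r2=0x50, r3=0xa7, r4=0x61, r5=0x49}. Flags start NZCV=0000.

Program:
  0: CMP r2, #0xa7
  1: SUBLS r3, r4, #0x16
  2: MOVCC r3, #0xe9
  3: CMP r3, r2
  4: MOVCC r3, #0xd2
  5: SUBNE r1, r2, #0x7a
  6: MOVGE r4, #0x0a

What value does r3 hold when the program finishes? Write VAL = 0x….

[0] flags=1001 → (cmp)
[1] flags=1001 LS?T → r3=0x4b
[2] flags=1001 CC?T → r3=0xe9
[3] flags=1010 → (cmp)
[4] flags=1010 CC?F → skip
[5] flags=1010 NE?T → r1=0xd6
[6] flags=1010 GE?F → skip

VAL = 0xe9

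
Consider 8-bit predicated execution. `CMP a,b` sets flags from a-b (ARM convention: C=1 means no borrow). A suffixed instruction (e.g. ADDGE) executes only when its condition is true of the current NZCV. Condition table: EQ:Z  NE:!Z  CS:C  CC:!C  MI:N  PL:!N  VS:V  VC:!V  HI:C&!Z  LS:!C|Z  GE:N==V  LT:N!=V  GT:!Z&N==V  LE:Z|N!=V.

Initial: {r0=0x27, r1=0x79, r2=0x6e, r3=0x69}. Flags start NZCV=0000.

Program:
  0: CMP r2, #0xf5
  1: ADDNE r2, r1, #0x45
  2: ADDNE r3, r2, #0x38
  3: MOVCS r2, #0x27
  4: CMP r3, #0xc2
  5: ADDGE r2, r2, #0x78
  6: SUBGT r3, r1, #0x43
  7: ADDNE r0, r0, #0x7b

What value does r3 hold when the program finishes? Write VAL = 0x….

VAL = 0x36

0: ✓ CMP  NZCV=0000
1: ✓ ADDNE  r2←0xbe
2: ✓ ADDNE  r3←0xf6
3: · MOVCS
4: ✓ CMP  NZCV=0010
5: ✓ ADDGE  r2←0x36
6: ✓ SUBGT  r3←0x36
7: ✓ ADDNE  r0←0xa2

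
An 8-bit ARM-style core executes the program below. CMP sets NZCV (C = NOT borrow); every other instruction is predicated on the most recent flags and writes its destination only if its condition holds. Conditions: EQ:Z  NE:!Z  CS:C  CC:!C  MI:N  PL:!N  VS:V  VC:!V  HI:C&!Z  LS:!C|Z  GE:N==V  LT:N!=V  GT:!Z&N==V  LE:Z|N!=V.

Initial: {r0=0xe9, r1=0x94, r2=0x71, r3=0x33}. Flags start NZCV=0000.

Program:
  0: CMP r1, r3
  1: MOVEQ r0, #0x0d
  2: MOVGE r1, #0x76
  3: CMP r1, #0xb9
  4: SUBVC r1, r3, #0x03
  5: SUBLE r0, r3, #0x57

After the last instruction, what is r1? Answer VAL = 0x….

0: ✓ CMP  NZCV=0011
1: · MOVEQ
2: · MOVGE
3: ✓ CMP  NZCV=1000
4: ✓ SUBVC  r1←0x30
5: ✓ SUBLE  r0←0xdc

VAL = 0x30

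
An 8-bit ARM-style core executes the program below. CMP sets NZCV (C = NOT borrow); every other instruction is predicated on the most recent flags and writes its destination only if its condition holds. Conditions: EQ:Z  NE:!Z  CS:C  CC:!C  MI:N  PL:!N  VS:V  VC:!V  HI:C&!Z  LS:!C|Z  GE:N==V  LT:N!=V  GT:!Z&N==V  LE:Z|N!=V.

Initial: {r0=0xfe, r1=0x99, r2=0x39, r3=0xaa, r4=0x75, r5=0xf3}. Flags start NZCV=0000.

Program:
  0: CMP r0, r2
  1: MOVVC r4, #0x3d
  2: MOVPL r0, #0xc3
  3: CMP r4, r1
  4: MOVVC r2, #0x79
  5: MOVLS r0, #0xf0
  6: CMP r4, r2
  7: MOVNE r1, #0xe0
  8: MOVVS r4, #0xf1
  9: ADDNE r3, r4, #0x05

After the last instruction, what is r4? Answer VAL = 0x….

[0] flags=1010 → (cmp)
[1] flags=1010 VC?T → r4=0x3d
[2] flags=1010 PL?F → skip
[3] flags=1001 → (cmp)
[4] flags=1001 VC?F → skip
[5] flags=1001 LS?T → r0=0xf0
[6] flags=0010 → (cmp)
[7] flags=0010 NE?T → r1=0xe0
[8] flags=0010 VS?F → skip
[9] flags=0010 NE?T → r3=0x42

VAL = 0x3d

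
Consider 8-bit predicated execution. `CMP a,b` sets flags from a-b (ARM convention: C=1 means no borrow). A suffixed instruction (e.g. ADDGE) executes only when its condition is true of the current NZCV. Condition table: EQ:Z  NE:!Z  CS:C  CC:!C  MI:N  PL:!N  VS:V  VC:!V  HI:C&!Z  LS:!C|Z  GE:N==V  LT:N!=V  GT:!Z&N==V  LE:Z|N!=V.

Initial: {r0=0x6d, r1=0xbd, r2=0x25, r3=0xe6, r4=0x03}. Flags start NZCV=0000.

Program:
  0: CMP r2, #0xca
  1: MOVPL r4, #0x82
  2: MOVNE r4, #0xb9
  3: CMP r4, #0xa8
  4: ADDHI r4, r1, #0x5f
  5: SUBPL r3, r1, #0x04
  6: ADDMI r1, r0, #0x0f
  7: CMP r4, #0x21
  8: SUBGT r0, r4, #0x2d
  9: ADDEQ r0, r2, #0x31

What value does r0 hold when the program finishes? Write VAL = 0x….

[0] flags=0000 → (cmp)
[1] flags=0000 PL?T → r4=0x82
[2] flags=0000 NE?T → r4=0xb9
[3] flags=0010 → (cmp)
[4] flags=0010 HI?T → r4=0x1c
[5] flags=0010 PL?T → r3=0xb9
[6] flags=0010 MI?F → skip
[7] flags=1000 → (cmp)
[8] flags=1000 GT?F → skip
[9] flags=1000 EQ?F → skip

VAL = 0x6d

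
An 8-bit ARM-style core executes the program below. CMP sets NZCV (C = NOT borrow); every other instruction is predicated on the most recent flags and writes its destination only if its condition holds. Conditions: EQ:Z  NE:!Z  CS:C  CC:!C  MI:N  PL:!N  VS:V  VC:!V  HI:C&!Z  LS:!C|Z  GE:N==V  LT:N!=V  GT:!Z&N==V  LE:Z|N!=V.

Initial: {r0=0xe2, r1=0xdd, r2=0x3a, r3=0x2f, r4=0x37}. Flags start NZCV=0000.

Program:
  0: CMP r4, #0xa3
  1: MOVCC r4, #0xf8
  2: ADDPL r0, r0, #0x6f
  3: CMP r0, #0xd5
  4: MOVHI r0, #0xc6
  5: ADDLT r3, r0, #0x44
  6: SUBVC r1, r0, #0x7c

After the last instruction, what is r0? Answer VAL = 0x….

VAL = 0xc6

[0] flags=1001 → (cmp)
[1] flags=1001 CC?T → r4=0xf8
[2] flags=1001 PL?F → skip
[3] flags=0010 → (cmp)
[4] flags=0010 HI?T → r0=0xc6
[5] flags=0010 LT?F → skip
[6] flags=0010 VC?T → r1=0x4a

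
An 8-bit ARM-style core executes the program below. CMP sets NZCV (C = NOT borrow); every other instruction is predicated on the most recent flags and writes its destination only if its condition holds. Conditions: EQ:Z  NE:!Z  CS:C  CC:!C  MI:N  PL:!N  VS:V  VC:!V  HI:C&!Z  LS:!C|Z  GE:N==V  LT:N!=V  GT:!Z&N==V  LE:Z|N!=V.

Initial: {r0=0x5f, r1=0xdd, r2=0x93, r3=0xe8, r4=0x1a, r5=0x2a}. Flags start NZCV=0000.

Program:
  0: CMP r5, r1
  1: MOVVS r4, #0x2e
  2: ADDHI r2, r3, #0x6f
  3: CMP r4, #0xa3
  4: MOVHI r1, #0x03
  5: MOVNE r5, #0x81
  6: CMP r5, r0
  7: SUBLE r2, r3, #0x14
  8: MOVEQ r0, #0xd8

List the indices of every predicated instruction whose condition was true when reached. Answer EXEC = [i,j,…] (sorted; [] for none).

EXEC = [5,7]

0: ✓ CMP  NZCV=0000
1: · MOVVS
2: · ADDHI
3: ✓ CMP  NZCV=0000
4: · MOVHI
5: ✓ MOVNE  r5←0x81
6: ✓ CMP  NZCV=0011
7: ✓ SUBLE  r2←0xd4
8: · MOVEQ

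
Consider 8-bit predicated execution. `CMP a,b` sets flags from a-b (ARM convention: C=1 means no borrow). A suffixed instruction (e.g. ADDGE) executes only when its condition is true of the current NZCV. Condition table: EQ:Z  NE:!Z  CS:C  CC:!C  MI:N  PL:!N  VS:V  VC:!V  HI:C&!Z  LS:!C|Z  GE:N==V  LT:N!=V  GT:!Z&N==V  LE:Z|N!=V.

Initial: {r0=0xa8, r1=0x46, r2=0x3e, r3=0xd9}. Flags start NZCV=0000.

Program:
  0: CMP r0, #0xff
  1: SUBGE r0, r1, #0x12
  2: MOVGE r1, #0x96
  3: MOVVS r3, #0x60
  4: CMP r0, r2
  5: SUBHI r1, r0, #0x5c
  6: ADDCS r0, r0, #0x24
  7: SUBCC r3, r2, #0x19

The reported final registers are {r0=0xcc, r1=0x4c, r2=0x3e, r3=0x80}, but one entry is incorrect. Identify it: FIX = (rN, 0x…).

0: ✓ CMP  NZCV=1000
1: · SUBGE
2: · MOVGE
3: · MOVVS
4: ✓ CMP  NZCV=0011
5: ✓ SUBHI  r1←0x4c
6: ✓ ADDCS  r0←0xcc
7: · SUBCC

FIX = (r3, 0xd9)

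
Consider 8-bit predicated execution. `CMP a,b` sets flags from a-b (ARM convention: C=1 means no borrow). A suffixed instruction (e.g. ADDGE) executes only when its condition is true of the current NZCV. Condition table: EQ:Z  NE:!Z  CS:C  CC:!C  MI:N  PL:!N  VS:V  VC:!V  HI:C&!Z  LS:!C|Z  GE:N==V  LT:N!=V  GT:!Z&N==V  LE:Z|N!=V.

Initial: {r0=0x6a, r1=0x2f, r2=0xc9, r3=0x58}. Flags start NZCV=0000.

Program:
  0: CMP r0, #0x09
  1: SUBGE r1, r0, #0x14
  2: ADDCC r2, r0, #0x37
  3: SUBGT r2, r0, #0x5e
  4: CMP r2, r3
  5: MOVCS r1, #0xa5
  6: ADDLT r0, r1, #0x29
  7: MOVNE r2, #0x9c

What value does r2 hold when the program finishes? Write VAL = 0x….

[0] flags=0010 → (cmp)
[1] flags=0010 GE?T → r1=0x56
[2] flags=0010 CC?F → skip
[3] flags=0010 GT?T → r2=0x0c
[4] flags=1000 → (cmp)
[5] flags=1000 CS?F → skip
[6] flags=1000 LT?T → r0=0x7f
[7] flags=1000 NE?T → r2=0x9c

VAL = 0x9c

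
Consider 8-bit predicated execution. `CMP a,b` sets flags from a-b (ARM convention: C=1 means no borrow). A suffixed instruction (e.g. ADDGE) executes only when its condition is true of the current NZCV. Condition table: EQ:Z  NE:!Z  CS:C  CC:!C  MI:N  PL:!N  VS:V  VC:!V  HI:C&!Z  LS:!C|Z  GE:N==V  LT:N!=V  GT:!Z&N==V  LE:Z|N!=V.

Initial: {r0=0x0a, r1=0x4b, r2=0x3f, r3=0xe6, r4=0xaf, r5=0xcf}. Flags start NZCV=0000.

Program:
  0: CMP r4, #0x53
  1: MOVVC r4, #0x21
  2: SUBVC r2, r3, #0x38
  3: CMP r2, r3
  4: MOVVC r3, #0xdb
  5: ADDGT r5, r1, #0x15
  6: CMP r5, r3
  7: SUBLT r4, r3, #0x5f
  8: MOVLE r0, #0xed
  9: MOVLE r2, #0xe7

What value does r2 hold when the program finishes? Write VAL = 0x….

VAL = 0x3f

[0] flags=0011 → (cmp)
[1] flags=0011 VC?F → skip
[2] flags=0011 VC?F → skip
[3] flags=0000 → (cmp)
[4] flags=0000 VC?T → r3=0xdb
[5] flags=0000 GT?T → r5=0x60
[6] flags=1001 → (cmp)
[7] flags=1001 LT?F → skip
[8] flags=1001 LE?F → skip
[9] flags=1001 LE?F → skip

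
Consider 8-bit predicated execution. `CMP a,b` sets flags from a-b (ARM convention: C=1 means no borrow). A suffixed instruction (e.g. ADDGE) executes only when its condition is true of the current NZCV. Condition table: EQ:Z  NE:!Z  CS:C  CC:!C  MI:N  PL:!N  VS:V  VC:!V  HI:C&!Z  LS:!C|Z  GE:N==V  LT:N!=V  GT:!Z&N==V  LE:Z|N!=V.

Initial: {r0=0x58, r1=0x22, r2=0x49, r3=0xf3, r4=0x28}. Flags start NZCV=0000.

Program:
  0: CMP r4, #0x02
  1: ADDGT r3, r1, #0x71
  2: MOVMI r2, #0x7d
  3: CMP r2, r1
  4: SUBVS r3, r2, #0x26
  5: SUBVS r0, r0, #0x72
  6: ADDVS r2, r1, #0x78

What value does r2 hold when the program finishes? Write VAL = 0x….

[0] flags=0010 → (cmp)
[1] flags=0010 GT?T → r3=0x93
[2] flags=0010 MI?F → skip
[3] flags=0010 → (cmp)
[4] flags=0010 VS?F → skip
[5] flags=0010 VS?F → skip
[6] flags=0010 VS?F → skip

VAL = 0x49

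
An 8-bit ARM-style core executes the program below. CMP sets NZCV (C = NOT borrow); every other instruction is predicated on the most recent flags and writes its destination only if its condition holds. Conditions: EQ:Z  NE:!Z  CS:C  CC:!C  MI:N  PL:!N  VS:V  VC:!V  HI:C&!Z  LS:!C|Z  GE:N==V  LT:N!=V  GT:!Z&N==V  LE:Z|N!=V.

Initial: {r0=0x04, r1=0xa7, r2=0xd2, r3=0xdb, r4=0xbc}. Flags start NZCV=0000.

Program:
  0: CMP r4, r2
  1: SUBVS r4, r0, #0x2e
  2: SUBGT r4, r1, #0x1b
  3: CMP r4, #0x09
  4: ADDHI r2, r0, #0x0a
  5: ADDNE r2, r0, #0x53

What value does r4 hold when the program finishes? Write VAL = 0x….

[0] flags=1000 → (cmp)
[1] flags=1000 VS?F → skip
[2] flags=1000 GT?F → skip
[3] flags=1010 → (cmp)
[4] flags=1010 HI?T → r2=0x0e
[5] flags=1010 NE?T → r2=0x57

VAL = 0xbc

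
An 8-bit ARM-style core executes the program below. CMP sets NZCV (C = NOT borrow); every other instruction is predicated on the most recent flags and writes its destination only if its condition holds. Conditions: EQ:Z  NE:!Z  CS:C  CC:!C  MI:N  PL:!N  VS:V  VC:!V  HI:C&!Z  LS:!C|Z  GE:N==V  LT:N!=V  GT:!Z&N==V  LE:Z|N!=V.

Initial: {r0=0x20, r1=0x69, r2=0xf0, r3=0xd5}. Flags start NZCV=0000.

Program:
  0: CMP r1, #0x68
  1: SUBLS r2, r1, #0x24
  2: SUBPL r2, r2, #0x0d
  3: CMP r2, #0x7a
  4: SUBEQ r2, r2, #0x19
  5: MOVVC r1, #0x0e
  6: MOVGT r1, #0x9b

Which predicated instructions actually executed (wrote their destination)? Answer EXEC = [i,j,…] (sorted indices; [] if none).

EXEC = [2]

[0] flags=0010 → (cmp)
[1] flags=0010 LS?F → skip
[2] flags=0010 PL?T → r2=0xe3
[3] flags=0011 → (cmp)
[4] flags=0011 EQ?F → skip
[5] flags=0011 VC?F → skip
[6] flags=0011 GT?F → skip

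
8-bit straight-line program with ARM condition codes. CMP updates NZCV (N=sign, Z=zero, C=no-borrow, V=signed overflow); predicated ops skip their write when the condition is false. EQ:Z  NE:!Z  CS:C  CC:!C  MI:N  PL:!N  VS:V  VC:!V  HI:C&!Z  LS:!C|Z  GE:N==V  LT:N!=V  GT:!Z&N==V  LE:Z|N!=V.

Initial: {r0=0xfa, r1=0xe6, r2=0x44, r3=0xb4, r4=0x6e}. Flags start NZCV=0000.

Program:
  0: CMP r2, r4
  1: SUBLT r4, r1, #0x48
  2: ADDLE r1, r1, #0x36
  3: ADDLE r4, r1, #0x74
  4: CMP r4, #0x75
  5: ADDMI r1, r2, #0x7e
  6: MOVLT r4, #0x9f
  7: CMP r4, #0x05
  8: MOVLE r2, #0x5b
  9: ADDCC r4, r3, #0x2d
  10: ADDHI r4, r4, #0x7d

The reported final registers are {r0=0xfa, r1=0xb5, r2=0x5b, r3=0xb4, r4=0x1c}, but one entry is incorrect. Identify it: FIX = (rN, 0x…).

0: ✓ CMP  NZCV=1000
1: ✓ SUBLT  r4←0x9e
2: ✓ ADDLE  r1←0x1c
3: ✓ ADDLE  r4←0x90
4: ✓ CMP  NZCV=0011
5: · ADDMI
6: ✓ MOVLT  r4←0x9f
7: ✓ CMP  NZCV=1010
8: ✓ MOVLE  r2←0x5b
9: · ADDCC
10: ✓ ADDHI  r4←0x1c

FIX = (r1, 0x1c)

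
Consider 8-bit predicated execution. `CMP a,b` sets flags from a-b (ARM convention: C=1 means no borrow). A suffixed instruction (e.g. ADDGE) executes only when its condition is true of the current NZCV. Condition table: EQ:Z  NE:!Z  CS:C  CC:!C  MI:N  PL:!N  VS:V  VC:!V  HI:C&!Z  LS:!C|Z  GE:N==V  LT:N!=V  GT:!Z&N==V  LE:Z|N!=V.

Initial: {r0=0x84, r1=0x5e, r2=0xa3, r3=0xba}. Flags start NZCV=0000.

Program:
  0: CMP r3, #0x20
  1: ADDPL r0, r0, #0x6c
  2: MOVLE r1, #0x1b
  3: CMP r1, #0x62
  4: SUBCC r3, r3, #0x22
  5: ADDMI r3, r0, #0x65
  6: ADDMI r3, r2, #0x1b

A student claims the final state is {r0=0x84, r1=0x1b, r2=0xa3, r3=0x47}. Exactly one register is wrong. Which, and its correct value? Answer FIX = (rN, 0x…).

[0] flags=1010 → (cmp)
[1] flags=1010 PL?F → skip
[2] flags=1010 LE?T → r1=0x1b
[3] flags=1000 → (cmp)
[4] flags=1000 CC?T → r3=0x98
[5] flags=1000 MI?T → r3=0xe9
[6] flags=1000 MI?T → r3=0xbe

FIX = (r3, 0xbe)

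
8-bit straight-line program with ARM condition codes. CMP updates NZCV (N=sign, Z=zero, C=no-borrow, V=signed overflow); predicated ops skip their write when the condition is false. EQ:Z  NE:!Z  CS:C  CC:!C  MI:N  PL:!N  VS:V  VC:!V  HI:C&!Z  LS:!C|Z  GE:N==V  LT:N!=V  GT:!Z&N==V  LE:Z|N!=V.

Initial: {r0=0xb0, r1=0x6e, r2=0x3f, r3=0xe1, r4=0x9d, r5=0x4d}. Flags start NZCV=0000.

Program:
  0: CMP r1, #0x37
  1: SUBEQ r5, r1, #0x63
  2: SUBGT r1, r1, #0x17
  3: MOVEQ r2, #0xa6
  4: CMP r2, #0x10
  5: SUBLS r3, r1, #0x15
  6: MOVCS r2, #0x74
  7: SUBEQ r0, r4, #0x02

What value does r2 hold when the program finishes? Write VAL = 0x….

VAL = 0x74

0: ✓ CMP  NZCV=0010
1: · SUBEQ
2: ✓ SUBGT  r1←0x57
3: · MOVEQ
4: ✓ CMP  NZCV=0010
5: · SUBLS
6: ✓ MOVCS  r2←0x74
7: · SUBEQ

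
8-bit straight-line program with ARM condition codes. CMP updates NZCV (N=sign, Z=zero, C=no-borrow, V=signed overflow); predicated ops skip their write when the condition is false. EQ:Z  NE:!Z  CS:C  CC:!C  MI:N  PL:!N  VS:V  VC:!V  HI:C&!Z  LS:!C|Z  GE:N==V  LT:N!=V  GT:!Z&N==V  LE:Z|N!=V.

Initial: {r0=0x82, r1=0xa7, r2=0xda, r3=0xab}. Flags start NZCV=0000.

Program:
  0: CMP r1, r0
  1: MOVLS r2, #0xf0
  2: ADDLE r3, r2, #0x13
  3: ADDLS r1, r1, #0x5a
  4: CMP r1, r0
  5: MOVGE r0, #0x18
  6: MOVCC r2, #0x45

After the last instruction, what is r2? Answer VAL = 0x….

0: ✓ CMP  NZCV=0010
1: · MOVLS
2: · ADDLE
3: · ADDLS
4: ✓ CMP  NZCV=0010
5: ✓ MOVGE  r0←0x18
6: · MOVCC

VAL = 0xda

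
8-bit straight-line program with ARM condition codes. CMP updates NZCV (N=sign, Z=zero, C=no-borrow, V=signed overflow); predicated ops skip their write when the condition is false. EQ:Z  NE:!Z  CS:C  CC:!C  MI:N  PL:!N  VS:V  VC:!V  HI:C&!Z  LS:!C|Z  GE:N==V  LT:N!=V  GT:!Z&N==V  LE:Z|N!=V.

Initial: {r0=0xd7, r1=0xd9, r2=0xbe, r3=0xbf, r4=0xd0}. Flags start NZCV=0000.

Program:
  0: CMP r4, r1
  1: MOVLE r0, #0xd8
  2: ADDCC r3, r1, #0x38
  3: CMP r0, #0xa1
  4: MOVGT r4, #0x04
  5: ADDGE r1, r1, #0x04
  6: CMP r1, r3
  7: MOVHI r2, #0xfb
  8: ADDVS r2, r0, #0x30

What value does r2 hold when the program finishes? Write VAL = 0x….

VAL = 0xfb

0: ✓ CMP  NZCV=1000
1: ✓ MOVLE  r0←0xd8
2: ✓ ADDCC  r3←0x11
3: ✓ CMP  NZCV=0010
4: ✓ MOVGT  r4←0x04
5: ✓ ADDGE  r1←0xdd
6: ✓ CMP  NZCV=1010
7: ✓ MOVHI  r2←0xfb
8: · ADDVS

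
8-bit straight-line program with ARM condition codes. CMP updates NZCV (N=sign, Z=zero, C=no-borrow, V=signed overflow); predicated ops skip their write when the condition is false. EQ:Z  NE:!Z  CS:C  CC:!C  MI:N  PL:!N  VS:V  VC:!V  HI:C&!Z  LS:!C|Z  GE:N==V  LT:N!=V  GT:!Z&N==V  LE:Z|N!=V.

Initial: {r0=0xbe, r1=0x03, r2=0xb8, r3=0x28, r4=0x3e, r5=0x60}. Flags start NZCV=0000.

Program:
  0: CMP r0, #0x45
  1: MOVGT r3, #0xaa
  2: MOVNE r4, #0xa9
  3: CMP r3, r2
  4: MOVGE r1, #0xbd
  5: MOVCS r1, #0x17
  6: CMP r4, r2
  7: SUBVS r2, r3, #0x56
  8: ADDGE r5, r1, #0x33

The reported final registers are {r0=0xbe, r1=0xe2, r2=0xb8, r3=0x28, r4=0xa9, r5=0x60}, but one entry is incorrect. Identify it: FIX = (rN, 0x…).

0: ✓ CMP  NZCV=0011
1: · MOVGT
2: ✓ MOVNE  r4←0xa9
3: ✓ CMP  NZCV=0000
4: ✓ MOVGE  r1←0xbd
5: · MOVCS
6: ✓ CMP  NZCV=1000
7: · SUBVS
8: · ADDGE

FIX = (r1, 0xbd)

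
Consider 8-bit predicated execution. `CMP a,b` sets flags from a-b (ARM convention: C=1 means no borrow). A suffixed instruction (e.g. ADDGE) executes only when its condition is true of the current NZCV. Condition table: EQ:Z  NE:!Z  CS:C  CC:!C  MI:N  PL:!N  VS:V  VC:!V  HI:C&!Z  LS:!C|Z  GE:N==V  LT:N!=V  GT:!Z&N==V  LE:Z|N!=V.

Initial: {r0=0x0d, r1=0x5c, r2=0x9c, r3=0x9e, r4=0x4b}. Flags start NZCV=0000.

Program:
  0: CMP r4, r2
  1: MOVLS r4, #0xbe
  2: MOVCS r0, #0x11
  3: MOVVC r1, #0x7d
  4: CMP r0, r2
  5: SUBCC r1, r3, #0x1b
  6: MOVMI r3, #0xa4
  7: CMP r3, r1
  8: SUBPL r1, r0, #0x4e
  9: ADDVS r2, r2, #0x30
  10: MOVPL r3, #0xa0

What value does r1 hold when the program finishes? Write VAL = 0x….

[0] flags=1001 → (cmp)
[1] flags=1001 LS?T → r4=0xbe
[2] flags=1001 CS?F → skip
[3] flags=1001 VC?F → skip
[4] flags=0000 → (cmp)
[5] flags=0000 CC?T → r1=0x83
[6] flags=0000 MI?F → skip
[7] flags=0010 → (cmp)
[8] flags=0010 PL?T → r1=0xbf
[9] flags=0010 VS?F → skip
[10] flags=0010 PL?T → r3=0xa0

VAL = 0xbf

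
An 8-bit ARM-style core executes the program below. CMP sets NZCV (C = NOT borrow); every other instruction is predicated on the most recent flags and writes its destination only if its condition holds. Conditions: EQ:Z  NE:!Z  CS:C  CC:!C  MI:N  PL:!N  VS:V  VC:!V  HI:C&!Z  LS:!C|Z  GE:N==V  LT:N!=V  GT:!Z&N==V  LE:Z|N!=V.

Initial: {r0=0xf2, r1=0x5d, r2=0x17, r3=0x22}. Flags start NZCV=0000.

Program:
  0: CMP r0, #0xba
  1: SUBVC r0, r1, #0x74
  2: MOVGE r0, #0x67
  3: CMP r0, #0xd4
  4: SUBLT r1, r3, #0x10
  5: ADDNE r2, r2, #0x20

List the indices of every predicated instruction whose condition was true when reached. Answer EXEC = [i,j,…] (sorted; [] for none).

EXEC = [1,2,5]

0: ✓ CMP  NZCV=0010
1: ✓ SUBVC  r0←0xe9
2: ✓ MOVGE  r0←0x67
3: ✓ CMP  NZCV=1001
4: · SUBLT
5: ✓ ADDNE  r2←0x37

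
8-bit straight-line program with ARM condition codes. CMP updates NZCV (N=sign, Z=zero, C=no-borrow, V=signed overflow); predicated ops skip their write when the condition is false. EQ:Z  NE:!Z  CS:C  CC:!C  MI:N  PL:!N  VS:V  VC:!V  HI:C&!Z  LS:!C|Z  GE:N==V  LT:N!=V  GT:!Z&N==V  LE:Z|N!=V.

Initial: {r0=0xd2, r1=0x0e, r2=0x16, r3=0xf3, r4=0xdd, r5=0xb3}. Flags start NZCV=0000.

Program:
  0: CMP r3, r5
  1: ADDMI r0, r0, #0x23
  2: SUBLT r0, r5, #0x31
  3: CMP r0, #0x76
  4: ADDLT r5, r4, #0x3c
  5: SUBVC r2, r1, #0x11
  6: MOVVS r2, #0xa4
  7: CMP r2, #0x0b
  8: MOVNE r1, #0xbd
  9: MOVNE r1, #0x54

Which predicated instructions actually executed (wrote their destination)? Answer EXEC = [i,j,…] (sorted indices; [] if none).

EXEC = [4,6,8,9]

0: ✓ CMP  NZCV=0010
1: · ADDMI
2: · SUBLT
3: ✓ CMP  NZCV=0011
4: ✓ ADDLT  r5←0x19
5: · SUBVC
6: ✓ MOVVS  r2←0xa4
7: ✓ CMP  NZCV=1010
8: ✓ MOVNE  r1←0xbd
9: ✓ MOVNE  r1←0x54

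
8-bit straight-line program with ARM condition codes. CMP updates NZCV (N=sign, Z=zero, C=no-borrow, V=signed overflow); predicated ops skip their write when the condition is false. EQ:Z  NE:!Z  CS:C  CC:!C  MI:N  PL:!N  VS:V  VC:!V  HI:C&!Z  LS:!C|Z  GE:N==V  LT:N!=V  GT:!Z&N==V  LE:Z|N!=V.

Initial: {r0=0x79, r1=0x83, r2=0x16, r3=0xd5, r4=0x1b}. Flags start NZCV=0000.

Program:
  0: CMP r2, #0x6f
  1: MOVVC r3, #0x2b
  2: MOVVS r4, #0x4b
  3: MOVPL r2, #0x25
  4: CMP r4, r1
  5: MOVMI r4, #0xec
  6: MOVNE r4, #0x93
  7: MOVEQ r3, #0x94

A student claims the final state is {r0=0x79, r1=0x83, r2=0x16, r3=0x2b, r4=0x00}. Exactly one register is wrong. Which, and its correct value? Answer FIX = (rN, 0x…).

0: ✓ CMP  NZCV=1000
1: ✓ MOVVC  r3←0x2b
2: · MOVVS
3: · MOVPL
4: ✓ CMP  NZCV=1001
5: ✓ MOVMI  r4←0xec
6: ✓ MOVNE  r4←0x93
7: · MOVEQ

FIX = (r4, 0x93)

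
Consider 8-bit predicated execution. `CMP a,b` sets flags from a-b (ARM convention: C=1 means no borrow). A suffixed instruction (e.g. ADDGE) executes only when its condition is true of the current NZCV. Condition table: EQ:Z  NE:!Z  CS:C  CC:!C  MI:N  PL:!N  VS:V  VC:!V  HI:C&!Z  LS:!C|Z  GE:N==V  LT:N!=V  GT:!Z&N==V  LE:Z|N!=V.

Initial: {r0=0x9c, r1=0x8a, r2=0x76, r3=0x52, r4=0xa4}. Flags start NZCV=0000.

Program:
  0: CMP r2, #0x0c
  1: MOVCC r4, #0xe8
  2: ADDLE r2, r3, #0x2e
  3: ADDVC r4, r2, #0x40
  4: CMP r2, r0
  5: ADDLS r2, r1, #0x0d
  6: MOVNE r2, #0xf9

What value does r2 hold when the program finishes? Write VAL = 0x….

VAL = 0xf9

[0] flags=0010 → (cmp)
[1] flags=0010 CC?F → skip
[2] flags=0010 LE?F → skip
[3] flags=0010 VC?T → r4=0xb6
[4] flags=1001 → (cmp)
[5] flags=1001 LS?T → r2=0x97
[6] flags=1001 NE?T → r2=0xf9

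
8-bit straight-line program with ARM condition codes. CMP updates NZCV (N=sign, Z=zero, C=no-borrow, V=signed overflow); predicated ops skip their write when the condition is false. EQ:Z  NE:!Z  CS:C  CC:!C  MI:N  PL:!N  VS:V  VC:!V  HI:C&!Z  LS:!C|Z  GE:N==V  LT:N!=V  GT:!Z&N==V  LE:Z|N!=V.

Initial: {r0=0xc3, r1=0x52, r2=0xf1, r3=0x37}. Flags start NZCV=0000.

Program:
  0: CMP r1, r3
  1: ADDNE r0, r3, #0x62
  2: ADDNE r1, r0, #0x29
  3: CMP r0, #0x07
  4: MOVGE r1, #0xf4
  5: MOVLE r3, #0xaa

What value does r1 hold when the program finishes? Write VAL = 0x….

VAL = 0xc2

[0] flags=0010 → (cmp)
[1] flags=0010 NE?T → r0=0x99
[2] flags=0010 NE?T → r1=0xc2
[3] flags=1010 → (cmp)
[4] flags=1010 GE?F → skip
[5] flags=1010 LE?T → r3=0xaa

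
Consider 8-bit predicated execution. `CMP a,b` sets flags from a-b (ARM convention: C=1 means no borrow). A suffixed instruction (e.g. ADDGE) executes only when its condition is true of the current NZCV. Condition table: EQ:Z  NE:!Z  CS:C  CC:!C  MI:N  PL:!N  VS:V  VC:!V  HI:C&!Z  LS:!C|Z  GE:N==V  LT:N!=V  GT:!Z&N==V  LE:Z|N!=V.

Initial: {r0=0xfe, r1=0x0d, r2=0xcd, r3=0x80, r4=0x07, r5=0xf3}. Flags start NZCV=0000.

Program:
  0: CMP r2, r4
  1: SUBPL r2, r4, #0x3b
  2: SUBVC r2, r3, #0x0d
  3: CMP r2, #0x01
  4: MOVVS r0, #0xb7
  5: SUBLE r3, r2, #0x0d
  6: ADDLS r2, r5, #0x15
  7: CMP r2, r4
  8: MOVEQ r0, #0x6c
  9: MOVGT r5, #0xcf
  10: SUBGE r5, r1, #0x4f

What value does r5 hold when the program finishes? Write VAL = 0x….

VAL = 0xbe

0: ✓ CMP  NZCV=1010
1: · SUBPL
2: ✓ SUBVC  r2←0x73
3: ✓ CMP  NZCV=0010
4: · MOVVS
5: · SUBLE
6: · ADDLS
7: ✓ CMP  NZCV=0010
8: · MOVEQ
9: ✓ MOVGT  r5←0xcf
10: ✓ SUBGE  r5←0xbe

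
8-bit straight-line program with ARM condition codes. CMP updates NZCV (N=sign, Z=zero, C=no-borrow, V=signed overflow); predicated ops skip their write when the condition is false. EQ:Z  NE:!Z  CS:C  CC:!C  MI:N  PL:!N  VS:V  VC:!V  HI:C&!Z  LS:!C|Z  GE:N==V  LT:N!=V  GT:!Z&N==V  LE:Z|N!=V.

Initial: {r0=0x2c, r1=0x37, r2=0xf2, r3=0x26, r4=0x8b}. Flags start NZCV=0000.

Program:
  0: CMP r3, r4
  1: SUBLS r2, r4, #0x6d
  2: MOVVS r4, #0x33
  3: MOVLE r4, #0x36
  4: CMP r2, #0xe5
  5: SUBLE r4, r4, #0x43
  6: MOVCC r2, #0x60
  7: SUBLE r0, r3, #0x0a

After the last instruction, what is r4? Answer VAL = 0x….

VAL = 0x33

[0] flags=1001 → (cmp)
[1] flags=1001 LS?T → r2=0x1e
[2] flags=1001 VS?T → r4=0x33
[3] flags=1001 LE?F → skip
[4] flags=0000 → (cmp)
[5] flags=0000 LE?F → skip
[6] flags=0000 CC?T → r2=0x60
[7] flags=0000 LE?F → skip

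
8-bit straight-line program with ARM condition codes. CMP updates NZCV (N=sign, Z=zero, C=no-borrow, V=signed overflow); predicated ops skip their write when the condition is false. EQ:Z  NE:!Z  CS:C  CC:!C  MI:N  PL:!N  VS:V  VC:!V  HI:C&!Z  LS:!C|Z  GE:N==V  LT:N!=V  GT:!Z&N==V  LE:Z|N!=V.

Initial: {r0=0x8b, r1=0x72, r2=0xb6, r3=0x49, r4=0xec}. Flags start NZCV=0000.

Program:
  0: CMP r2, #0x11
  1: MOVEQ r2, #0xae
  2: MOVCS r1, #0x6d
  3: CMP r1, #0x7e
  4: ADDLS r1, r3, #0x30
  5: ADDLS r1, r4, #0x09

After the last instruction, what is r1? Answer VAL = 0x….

0: ✓ CMP  NZCV=1010
1: · MOVEQ
2: ✓ MOVCS  r1←0x6d
3: ✓ CMP  NZCV=1000
4: ✓ ADDLS  r1←0x79
5: ✓ ADDLS  r1←0xf5

VAL = 0xf5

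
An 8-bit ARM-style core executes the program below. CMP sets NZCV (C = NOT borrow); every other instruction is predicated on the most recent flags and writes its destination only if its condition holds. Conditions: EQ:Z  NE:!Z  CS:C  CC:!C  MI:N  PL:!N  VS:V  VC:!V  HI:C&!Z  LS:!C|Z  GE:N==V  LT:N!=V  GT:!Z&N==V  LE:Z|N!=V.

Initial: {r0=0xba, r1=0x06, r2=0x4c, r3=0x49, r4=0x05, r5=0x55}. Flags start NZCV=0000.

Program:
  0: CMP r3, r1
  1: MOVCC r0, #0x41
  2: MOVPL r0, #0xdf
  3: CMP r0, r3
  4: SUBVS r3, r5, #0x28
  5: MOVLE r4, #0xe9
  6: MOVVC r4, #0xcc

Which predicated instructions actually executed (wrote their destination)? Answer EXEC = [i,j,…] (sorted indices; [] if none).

0: ✓ CMP  NZCV=0010
1: · MOVCC
2: ✓ MOVPL  r0←0xdf
3: ✓ CMP  NZCV=1010
4: · SUBVS
5: ✓ MOVLE  r4←0xe9
6: ✓ MOVVC  r4←0xcc

EXEC = [2,5,6]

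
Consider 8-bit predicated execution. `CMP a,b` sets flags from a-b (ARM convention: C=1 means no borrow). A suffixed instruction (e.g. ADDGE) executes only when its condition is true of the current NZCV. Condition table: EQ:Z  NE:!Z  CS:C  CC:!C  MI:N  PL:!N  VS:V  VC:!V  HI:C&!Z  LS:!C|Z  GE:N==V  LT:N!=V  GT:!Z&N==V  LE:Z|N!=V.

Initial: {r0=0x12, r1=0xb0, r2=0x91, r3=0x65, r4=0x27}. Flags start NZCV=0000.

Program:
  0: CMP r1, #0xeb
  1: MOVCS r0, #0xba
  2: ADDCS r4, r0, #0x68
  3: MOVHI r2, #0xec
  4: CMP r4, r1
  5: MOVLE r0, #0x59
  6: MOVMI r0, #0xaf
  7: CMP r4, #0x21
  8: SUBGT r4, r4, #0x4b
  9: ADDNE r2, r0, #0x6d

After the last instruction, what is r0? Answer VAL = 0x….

[0] flags=1000 → (cmp)
[1] flags=1000 CS?F → skip
[2] flags=1000 CS?F → skip
[3] flags=1000 HI?F → skip
[4] flags=0000 → (cmp)
[5] flags=0000 LE?F → skip
[6] flags=0000 MI?F → skip
[7] flags=0010 → (cmp)
[8] flags=0010 GT?T → r4=0xdc
[9] flags=0010 NE?T → r2=0x7f

VAL = 0x12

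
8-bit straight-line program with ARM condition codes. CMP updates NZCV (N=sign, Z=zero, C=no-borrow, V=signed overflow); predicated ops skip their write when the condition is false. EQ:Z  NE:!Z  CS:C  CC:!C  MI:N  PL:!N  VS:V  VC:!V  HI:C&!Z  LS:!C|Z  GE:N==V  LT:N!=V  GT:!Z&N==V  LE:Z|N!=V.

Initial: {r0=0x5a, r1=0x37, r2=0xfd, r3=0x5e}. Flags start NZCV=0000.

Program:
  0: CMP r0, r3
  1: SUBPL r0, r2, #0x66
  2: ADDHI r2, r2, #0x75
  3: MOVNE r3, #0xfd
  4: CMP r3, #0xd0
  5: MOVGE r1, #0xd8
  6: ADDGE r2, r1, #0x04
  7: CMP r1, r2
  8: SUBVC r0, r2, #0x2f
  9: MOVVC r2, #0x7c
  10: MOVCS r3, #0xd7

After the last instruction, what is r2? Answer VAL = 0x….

VAL = 0x7c

0: ✓ CMP  NZCV=1000
1: · SUBPL
2: · ADDHI
3: ✓ MOVNE  r3←0xfd
4: ✓ CMP  NZCV=0010
5: ✓ MOVGE  r1←0xd8
6: ✓ ADDGE  r2←0xdc
7: ✓ CMP  NZCV=1000
8: ✓ SUBVC  r0←0xad
9: ✓ MOVVC  r2←0x7c
10: · MOVCS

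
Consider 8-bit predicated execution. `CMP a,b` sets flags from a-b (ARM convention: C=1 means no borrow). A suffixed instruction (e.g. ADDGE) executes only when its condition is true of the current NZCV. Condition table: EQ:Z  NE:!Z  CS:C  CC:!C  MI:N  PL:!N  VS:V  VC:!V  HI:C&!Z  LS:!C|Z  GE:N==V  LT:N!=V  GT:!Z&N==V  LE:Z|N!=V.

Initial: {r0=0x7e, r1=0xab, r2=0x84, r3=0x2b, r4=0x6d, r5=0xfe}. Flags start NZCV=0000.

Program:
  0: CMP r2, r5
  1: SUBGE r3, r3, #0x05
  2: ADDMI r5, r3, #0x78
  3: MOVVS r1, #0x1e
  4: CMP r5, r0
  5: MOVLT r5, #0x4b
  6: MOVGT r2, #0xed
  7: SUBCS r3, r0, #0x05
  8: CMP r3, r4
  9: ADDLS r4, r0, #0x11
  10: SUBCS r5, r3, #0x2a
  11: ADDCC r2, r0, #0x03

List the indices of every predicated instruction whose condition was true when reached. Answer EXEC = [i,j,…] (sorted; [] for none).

0: ✓ CMP  NZCV=1000
1: · SUBGE
2: ✓ ADDMI  r5←0xa3
3: · MOVVS
4: ✓ CMP  NZCV=0011
5: ✓ MOVLT  r5←0x4b
6: · MOVGT
7: ✓ SUBCS  r3←0x79
8: ✓ CMP  NZCV=0010
9: · ADDLS
10: ✓ SUBCS  r5←0x4f
11: · ADDCC

EXEC = [2,5,7,10]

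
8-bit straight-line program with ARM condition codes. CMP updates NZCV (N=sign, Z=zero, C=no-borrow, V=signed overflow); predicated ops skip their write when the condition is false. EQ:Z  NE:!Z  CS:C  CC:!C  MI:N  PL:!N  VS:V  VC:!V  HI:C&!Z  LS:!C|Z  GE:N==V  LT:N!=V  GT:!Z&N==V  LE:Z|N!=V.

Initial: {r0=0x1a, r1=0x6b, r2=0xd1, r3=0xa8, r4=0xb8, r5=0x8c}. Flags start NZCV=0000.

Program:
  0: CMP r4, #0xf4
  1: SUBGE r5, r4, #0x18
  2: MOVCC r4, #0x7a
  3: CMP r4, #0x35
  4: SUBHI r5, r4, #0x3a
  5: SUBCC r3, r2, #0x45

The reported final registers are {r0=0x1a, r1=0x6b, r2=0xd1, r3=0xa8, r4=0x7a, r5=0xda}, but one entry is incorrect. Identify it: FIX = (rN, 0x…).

[0] flags=1000 → (cmp)
[1] flags=1000 GE?F → skip
[2] flags=1000 CC?T → r4=0x7a
[3] flags=0010 → (cmp)
[4] flags=0010 HI?T → r5=0x40
[5] flags=0010 CC?F → skip

FIX = (r5, 0x40)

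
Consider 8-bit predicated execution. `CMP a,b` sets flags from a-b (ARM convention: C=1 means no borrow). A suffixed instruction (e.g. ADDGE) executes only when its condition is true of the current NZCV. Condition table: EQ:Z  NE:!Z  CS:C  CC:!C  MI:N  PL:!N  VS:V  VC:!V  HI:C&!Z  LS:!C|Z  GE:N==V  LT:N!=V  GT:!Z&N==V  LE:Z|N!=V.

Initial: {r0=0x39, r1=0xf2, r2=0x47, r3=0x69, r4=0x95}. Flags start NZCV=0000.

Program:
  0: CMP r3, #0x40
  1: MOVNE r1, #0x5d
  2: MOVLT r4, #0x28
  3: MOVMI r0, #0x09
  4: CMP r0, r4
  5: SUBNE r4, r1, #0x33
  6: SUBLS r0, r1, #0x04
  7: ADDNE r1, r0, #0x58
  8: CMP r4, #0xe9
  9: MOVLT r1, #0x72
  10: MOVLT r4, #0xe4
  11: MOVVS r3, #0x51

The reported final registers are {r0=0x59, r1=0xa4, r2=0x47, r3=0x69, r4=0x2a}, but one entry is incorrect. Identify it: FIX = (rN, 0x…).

FIX = (r1, 0xb1)

0: ✓ CMP  NZCV=0010
1: ✓ MOVNE  r1←0x5d
2: · MOVLT
3: · MOVMI
4: ✓ CMP  NZCV=1001
5: ✓ SUBNE  r4←0x2a
6: ✓ SUBLS  r0←0x59
7: ✓ ADDNE  r1←0xb1
8: ✓ CMP  NZCV=0000
9: · MOVLT
10: · MOVLT
11: · MOVVS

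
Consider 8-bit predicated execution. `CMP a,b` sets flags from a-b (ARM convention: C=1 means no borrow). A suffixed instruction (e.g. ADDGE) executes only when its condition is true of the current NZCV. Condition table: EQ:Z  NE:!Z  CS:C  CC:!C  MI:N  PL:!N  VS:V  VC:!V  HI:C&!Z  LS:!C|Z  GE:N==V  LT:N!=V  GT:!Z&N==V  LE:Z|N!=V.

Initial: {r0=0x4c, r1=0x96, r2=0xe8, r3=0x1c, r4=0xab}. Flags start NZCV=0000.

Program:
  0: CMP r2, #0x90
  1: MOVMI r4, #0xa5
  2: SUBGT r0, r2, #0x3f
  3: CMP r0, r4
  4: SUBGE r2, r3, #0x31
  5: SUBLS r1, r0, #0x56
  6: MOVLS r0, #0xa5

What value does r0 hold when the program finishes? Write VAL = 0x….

VAL = 0xa5

0: ✓ CMP  NZCV=0010
1: · MOVMI
2: ✓ SUBGT  r0←0xa9
3: ✓ CMP  NZCV=1000
4: · SUBGE
5: ✓ SUBLS  r1←0x53
6: ✓ MOVLS  r0←0xa5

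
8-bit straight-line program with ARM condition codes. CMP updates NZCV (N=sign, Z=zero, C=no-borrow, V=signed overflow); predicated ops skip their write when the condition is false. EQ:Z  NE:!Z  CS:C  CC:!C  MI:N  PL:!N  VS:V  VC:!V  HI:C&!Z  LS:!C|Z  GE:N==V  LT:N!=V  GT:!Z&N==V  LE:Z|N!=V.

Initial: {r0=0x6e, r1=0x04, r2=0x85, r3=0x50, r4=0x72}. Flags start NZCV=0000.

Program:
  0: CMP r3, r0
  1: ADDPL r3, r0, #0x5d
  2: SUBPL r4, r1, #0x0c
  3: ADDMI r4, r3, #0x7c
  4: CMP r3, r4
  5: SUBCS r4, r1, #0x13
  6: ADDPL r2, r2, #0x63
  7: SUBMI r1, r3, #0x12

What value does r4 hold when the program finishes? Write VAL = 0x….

0: ✓ CMP  NZCV=1000
1: · ADDPL
2: · SUBPL
3: ✓ ADDMI  r4←0xcc
4: ✓ CMP  NZCV=1001
5: · SUBCS
6: · ADDPL
7: ✓ SUBMI  r1←0x3e

VAL = 0xcc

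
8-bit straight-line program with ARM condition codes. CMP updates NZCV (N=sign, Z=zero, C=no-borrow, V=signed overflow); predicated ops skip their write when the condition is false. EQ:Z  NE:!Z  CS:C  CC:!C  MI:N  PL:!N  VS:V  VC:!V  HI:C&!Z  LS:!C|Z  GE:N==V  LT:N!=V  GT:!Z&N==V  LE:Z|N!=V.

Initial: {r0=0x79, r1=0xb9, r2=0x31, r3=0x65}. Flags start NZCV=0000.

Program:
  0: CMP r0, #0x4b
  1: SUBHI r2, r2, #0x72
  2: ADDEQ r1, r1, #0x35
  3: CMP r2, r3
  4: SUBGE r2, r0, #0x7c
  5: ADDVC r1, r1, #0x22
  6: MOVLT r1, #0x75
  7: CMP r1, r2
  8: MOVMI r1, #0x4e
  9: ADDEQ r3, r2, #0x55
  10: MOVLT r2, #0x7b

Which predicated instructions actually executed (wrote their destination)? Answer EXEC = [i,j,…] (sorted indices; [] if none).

EXEC = [1,6,8]

0: ✓ CMP  NZCV=0010
1: ✓ SUBHI  r2←0xbf
2: · ADDEQ
3: ✓ CMP  NZCV=0011
4: · SUBGE
5: · ADDVC
6: ✓ MOVLT  r1←0x75
7: ✓ CMP  NZCV=1001
8: ✓ MOVMI  r1←0x4e
9: · ADDEQ
10: · MOVLT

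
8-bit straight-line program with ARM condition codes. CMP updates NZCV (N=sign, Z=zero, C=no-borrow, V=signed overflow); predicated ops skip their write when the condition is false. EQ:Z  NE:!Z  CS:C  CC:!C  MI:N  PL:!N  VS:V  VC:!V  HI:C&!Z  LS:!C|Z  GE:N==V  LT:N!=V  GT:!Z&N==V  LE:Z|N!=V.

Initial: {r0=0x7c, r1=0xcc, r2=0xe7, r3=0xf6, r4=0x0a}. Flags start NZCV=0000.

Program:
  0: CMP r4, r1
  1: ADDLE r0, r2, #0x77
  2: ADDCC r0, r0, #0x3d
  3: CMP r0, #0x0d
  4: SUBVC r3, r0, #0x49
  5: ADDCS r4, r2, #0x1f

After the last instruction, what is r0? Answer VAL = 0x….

[0] flags=0000 → (cmp)
[1] flags=0000 LE?F → skip
[2] flags=0000 CC?T → r0=0xb9
[3] flags=1010 → (cmp)
[4] flags=1010 VC?T → r3=0x70
[5] flags=1010 CS?T → r4=0x06

VAL = 0xb9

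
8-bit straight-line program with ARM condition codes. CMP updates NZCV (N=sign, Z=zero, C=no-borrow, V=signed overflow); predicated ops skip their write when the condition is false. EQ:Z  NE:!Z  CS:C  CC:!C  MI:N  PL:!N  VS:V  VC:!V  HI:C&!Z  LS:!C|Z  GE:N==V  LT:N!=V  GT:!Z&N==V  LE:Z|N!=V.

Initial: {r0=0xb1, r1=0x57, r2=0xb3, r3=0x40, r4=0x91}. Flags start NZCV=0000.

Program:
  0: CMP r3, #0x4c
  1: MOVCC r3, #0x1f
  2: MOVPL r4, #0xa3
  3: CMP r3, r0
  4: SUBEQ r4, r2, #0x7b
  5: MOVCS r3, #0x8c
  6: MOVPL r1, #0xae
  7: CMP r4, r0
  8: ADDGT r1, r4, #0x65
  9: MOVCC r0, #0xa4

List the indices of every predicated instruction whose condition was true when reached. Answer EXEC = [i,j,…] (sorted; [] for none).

[0] flags=1000 → (cmp)
[1] flags=1000 CC?T → r3=0x1f
[2] flags=1000 PL?F → skip
[3] flags=0000 → (cmp)
[4] flags=0000 EQ?F → skip
[5] flags=0000 CS?F → skip
[6] flags=0000 PL?T → r1=0xae
[7] flags=1000 → (cmp)
[8] flags=1000 GT?F → skip
[9] flags=1000 CC?T → r0=0xa4

EXEC = [1,6,9]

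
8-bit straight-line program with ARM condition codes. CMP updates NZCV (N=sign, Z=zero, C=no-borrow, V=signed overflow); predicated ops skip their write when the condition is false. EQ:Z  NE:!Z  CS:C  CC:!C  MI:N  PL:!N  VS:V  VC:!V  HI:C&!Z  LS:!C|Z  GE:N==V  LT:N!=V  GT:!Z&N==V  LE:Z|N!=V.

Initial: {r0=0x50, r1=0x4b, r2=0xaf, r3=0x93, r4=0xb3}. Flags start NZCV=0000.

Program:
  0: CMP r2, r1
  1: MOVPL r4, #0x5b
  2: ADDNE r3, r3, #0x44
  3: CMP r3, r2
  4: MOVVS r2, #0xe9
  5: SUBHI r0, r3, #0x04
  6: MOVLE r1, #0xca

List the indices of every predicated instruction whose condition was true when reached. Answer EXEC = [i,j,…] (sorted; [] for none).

[0] flags=0011 → (cmp)
[1] flags=0011 PL?T → r4=0x5b
[2] flags=0011 NE?T → r3=0xd7
[3] flags=0010 → (cmp)
[4] flags=0010 VS?F → skip
[5] flags=0010 HI?T → r0=0xd3
[6] flags=0010 LE?F → skip

EXEC = [1,2,5]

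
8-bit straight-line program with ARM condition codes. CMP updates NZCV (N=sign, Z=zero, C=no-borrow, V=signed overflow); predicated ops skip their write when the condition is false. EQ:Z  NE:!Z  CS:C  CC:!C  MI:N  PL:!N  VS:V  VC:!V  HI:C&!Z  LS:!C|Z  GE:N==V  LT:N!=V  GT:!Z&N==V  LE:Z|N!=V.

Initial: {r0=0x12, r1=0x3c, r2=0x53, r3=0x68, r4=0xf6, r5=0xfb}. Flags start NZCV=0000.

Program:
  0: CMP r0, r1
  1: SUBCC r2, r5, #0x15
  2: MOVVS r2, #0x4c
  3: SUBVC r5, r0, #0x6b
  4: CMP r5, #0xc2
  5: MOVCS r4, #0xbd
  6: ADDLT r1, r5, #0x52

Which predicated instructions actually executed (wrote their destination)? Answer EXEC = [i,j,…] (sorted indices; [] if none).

0: ✓ CMP  NZCV=1000
1: ✓ SUBCC  r2←0xe6
2: · MOVVS
3: ✓ SUBVC  r5←0xa7
4: ✓ CMP  NZCV=1000
5: · MOVCS
6: ✓ ADDLT  r1←0xf9

EXEC = [1,3,6]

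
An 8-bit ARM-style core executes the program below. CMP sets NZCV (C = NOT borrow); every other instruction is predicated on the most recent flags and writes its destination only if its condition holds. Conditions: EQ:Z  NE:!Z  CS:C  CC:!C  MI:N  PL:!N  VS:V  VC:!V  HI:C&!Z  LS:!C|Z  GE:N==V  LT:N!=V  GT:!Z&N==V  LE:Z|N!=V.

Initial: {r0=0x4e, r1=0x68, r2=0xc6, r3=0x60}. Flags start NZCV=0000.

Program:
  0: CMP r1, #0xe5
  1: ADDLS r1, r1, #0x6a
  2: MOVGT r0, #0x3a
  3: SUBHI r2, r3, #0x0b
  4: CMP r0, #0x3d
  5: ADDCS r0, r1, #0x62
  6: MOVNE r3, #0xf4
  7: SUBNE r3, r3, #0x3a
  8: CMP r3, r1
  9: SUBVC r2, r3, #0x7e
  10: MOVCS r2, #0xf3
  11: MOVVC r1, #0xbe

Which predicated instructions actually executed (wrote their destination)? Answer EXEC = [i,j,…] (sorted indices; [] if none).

[0] flags=1001 → (cmp)
[1] flags=1001 LS?T → r1=0xd2
[2] flags=1001 GT?T → r0=0x3a
[3] flags=1001 HI?F → skip
[4] flags=1000 → (cmp)
[5] flags=1000 CS?F → skip
[6] flags=1000 NE?T → r3=0xf4
[7] flags=1000 NE?T → r3=0xba
[8] flags=1000 → (cmp)
[9] flags=1000 VC?T → r2=0x3c
[10] flags=1000 CS?F → skip
[11] flags=1000 VC?T → r1=0xbe

EXEC = [1,2,6,7,9,11]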